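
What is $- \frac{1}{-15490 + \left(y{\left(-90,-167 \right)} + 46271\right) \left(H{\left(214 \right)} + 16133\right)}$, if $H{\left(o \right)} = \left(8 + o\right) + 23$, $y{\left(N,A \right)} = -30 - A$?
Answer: $- \frac{1}{760054734} \approx -1.3157 \cdot 10^{-9}$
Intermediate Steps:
$H{\left(o \right)} = 31 + o$
$- \frac{1}{-15490 + \left(y{\left(-90,-167 \right)} + 46271\right) \left(H{\left(214 \right)} + 16133\right)} = - \frac{1}{-15490 + \left(\left(-30 - -167\right) + 46271\right) \left(\left(31 + 214\right) + 16133\right)} = - \frac{1}{-15490 + \left(\left(-30 + 167\right) + 46271\right) \left(245 + 16133\right)} = - \frac{1}{-15490 + \left(137 + 46271\right) 16378} = - \frac{1}{-15490 + 46408 \cdot 16378} = - \frac{1}{-15490 + 760070224} = - \frac{1}{760054734}$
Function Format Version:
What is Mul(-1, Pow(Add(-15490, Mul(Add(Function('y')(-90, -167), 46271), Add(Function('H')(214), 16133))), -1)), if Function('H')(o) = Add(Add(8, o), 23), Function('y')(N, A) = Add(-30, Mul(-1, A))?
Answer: Rational(-1, 760054734) ≈ -1.3157e-9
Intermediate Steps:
Function('H')(o) = Add(31, o)
Mul(-1, Pow(Add(-15490, Mul(Add(Function('y')(-90, -167), 46271), Add(Function('H')(214), 16133))), -1)) = Mul(-1, Pow(Add(-15490, Mul(Add(Add(-30, Mul(-1, -167)), 46271), Add(Add(31, 214), 16133))), -1)) = Mul(-1, Pow(Add(-15490, Mul(Add(Add(-30, 167), 46271), Add(245, 16133))), -1)) = Mul(-1, Pow(Add(-15490, Mul(Add(137, 46271), 16378)), -1)) = Mul(-1, Pow(Add(-15490, Mul(46408, 16378)), -1)) = Mul(-1, Pow(Add(-15490, 760070224), -1)) = Mul(-1, Pow(760054734, -1)) = Mul(-1, Rational(1, 760054734)) = Rational(-1, 760054734)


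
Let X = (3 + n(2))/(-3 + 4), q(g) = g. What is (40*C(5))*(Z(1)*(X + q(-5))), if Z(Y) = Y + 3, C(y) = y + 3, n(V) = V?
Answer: 0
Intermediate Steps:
C(y) = 3 + y
X = 5 (X = (3 + 2)/(-3 + 4) = 5/1 = 5*1 = 5)
Z(Y) = 3 + Y
(40*C(5))*(Z(1)*(X + q(-5))) = (40*(3 + 5))*((3 + 1)*(5 - 5)) = (40*8)*(4*0) = 320*0 = 0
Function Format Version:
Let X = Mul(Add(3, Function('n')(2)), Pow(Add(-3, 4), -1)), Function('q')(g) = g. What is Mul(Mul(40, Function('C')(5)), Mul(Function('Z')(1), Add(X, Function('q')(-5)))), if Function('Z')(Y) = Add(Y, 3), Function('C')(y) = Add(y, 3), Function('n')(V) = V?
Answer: 0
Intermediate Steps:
Function('C')(y) = Add(3, y)
X = 5 (X = Mul(Add(3, 2), Pow(Add(-3, 4), -1)) = Mul(5, Pow(1, -1)) = Mul(5, 1) = 5)
Function('Z')(Y) = Add(3, Y)
Mul(Mul(40, Function('C')(5)), Mul(Function('Z')(1), Add(X, Function('q')(-5)))) = Mul(Mul(40, Add(3, 5)), Mul(Add(3, 1), Add(5, -5))) = Mul(Mul(40, 8), Mul(4, 0)) = Mul(320, 0) = 0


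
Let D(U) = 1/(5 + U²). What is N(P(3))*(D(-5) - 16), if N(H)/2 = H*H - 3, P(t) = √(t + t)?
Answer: -479/5 ≈ -95.800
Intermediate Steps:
P(t) = √2*√t (P(t) = √(2*t) = √2*√t)
N(H) = -6 + 2*H² (N(H) = 2*(H*H - 3) = 2*(H² - 3) = 2*(-3 + H²) = -6 + 2*H²)
N(P(3))*(D(-5) - 16) = (-6 + 2*(√2*√3)²)*(1/(5 + (-5)²) - 16) = (-6 + 2*(√6)²)*(1/(5 + 25) - 16) = (-6 + 2*6)*(1/30 - 16) = (-6 + 12)*(1/30 - 16) = 6*(-479/30) = -479/5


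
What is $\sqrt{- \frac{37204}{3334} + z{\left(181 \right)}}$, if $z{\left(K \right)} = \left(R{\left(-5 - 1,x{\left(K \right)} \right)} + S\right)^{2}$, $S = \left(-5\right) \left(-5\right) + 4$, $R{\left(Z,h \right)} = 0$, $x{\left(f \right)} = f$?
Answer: $\frac{3 \sqrt{256226235}}{1667} \approx 28.807$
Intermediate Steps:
$S = 29$ ($S = 25 + 4 = 29$)
$z{\left(K \right)} = 841$ ($z{\left(K \right)} = \left(0 + 29\right)^{2} = 29^{2} = 841$)
$\sqrt{- \frac{37204}{3334} + z{\left(181 \right)}} = \sqrt{- \frac{37204}{3334} + 841} = \sqrt{\left(-1\right) \frac{18602}{1667} + 841} = \sqrt{- \frac{18602}{1667} + 841} = \sqrt{\frac{1383345}{1667}} = \frac{3 \sqrt{256226235}}{1667}$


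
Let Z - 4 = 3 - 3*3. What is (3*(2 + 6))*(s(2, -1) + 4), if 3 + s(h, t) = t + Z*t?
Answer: 48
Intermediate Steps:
Z = -2 (Z = 4 + (3 - 3*3) = 4 + (3 - 9) = 4 - 6 = -2)
s(h, t) = -3 - t (s(h, t) = -3 + (t - 2*t) = -3 - t)
(3*(2 + 6))*(s(2, -1) + 4) = (3*(2 + 6))*((-3 - 1*(-1)) + 4) = (3*8)*((-3 + 1) + 4) = 24*(-2 + 4) = 24*2 = 48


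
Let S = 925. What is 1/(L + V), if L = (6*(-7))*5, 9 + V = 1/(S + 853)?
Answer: -1778/389381 ≈ -0.0045662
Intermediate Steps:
V = -16001/1778 (V = -9 + 1/(925 + 853) = -9 + 1/1778 = -16001/1778 ≈ -8.9994)
L = -210 (L = -42*5 = -210)
1/(L + V) = 1/(-210 - 16001/1778) = 1/(-389381/1778) = -1778/389381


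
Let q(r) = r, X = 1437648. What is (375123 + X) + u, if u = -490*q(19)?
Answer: 1803461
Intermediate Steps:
u = -9310 (u = -490*19 = -9310)
(375123 + X) + u = (375123 + 1437648) - 9310 = 1812771 - 9310 = 1803461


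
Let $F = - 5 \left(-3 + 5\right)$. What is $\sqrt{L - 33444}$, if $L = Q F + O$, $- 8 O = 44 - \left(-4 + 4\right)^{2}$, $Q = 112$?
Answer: $\frac{7 i \sqrt{2822}}{2} \approx 185.93 i$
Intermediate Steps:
$F = -10$ ($F = \left(-5\right) 2 = -10$)
$O = - \frac{11}{2}$ ($O = - \frac{44 - \left(-4 + 4\right)^{2}}{8} = - \frac{44 - 0^{2}}{8} = - \frac{44 - 0}{8} = - \frac{44 + 0}{8} = \left(- \frac{1}{8}\right) 44 = - \frac{11}{2} \approx -5.5$)
$L = - \frac{2251}{2}$ ($L = 112 \left(-10\right) - \frac{11}{2} = -1120 - \frac{11}{2} = - \frac{2251}{2} \approx -1125.5$)
$\sqrt{L - 33444} = \sqrt{- \frac{2251}{2} - 33444} = \sqrt{- \frac{69139}{2}} = \frac{7 i \sqrt{2822}}{2}$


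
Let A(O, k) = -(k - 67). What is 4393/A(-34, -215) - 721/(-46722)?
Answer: 17121089/1097967 ≈ 15.593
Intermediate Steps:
A(O, k) = 67 - k (A(O, k) = -(-67 + k) = 67 - k)
4393/A(-34, -215) - 721/(-46722) = 4393/(67 - 1*(-215)) - 721/(-46722) = 4393/(67 + 215) - 721*(-1/46722) = 4393/282 + 721/46722 = 17121089/1097967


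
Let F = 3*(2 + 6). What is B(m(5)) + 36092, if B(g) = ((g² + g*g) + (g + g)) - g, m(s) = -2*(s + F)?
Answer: 42762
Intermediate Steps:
F = 24 (F = 3*8 = 24)
m(s) = -48 - 2*s (m(s) = -2*(s + 24) = -2*(24 + s) = -48 - 2*s)
B(g) = g + 2*g² (B(g) = ((g² + g²) + 2*g) - g = (2*g² + 2*g) - g = (2*g + 2*g²) - g = g + 2*g²)
B(m(5)) + 36092 = (-48 - 2*5)*(1 + 2*(-48 - 2*5)) + 36092 = (-48 - 10)*(1 + 2*(-48 - 10)) + 36092 = -58*(1 + 2*(-58)) + 36092 = -58*(1 - 116) + 36092 = -58*(-115) + 36092 = 6670 + 36092 = 42762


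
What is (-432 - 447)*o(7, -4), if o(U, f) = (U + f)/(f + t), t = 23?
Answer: -2637/19 ≈ -138.79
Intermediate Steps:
o(U, f) = (U + f)/(23 + f) (o(U, f) = (U + f)/(f + 23) = (U + f)/(23 + f))
(-432 - 447)*o(7, -4) = (-432 - 447)*((7 - 4)/(23 - 4)) = -879*3/19 = -2637/19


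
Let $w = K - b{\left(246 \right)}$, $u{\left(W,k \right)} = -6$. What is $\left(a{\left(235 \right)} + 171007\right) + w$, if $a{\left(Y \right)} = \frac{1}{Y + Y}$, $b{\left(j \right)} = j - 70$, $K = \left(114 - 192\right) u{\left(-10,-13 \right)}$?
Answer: $\frac{80510531}{470} \approx 1.713 \cdot 10^{5}$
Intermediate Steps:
$K = 468$ ($K = \left(114 - 192\right) \left(-6\right) = \left(-78\right) \left(-6\right) = 468$)
$b{\left(j \right)} = -70 + j$
$a{\left(Y \right)} = \frac{1}{2 Y}$
$w = 292$ ($w = 468 - \left(-70 + 246\right) = 468 - 176 = 292$)
$\left(a{\left(235 \right)} + 171007\right) + w = \left(\frac{1}{2 \cdot 235} + 171007\right) + 292 = \left(\frac{1}{2} \cdot \frac{1}{235} + 171007\right) + 292 = \left(\frac{1}{470} + 171007\right) + 292 = \frac{80373291}{470} + 292 = \frac{80510531}{470}$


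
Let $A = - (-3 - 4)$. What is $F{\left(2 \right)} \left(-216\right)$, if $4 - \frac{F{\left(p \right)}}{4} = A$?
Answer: $2592$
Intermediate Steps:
$A = 7$ ($A = \left(-1\right) \left(-7\right) = 7$)
$F{\left(p \right)} = -12$ ($F{\left(p \right)} = 16 - 28 = -12$)
$F{\left(2 \right)} \left(-216\right) = \left(-12\right) \left(-216\right) = 2592$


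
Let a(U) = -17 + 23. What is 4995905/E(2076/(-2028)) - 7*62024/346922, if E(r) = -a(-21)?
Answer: -866595979709/1040766 ≈ -8.3265e+5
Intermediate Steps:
a(U) = 6
E(r) = -6 (E(r) = -1*6 = -6)
4995905/E(2076/(-2028)) - 7*62024/346922 = 4995905/(-6) - 7*62024/346922 = 4995905*(-1/6) - 434168*1/346922 = -4995905/6 - 217084/173461 = -866595979709/1040766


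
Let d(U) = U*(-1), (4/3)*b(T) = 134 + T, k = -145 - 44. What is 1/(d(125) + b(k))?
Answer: -4/665 ≈ -0.0060150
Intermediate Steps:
k = -189
b(T) = 201/2 + 3*T/4 (b(T) = 3*(134 + T)/4 = 201/2 + 3*T/4)
d(U) = -U
1/(d(125) + b(k)) = 1/(-1*125 + (201/2 + (¾)*(-189))) = 1/(-125 + (201/2 - 567/4)) = 1/(-125 - 165/4) = 1/(-665/4) = -4/665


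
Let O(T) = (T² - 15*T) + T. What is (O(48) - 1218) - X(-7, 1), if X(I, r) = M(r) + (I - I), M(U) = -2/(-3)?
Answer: 1240/3 ≈ 413.33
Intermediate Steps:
M(U) = ⅔ (M(U) = -2*(-⅓) = ⅔)
X(I, r) = ⅔ (X(I, r) = ⅔ + (I - I) = ⅔ + 0 = ⅔)
O(T) = T² - 14*T
(O(48) - 1218) - X(-7, 1) = (48*(-14 + 48) - 1218) - 1*⅔ = (48*34 - 1218) - ⅔ = (1632 - 1218) - ⅔ = 414 - ⅔ = 1240/3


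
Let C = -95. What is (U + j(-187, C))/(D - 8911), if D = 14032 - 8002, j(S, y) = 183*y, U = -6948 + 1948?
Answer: 22385/2881 ≈ 7.7699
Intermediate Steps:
U = -5000
D = 6030
(U + j(-187, C))/(D - 8911) = (-5000 + 183*(-95))/(6030 - 8911) = (-5000 - 17385)/(-2881) = -22385*(-1/2881) = 22385/2881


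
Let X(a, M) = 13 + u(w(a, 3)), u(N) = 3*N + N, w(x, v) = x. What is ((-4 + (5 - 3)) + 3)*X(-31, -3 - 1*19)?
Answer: -111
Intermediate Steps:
u(N) = 4*N
X(a, M) = 13 + 4*a
((-4 + (5 - 3)) + 3)*X(-31, -3 - 1*19) = ((-4 + (5 - 3)) + 3)*(13 + 4*(-31)) = ((-4 + 2) + 3)*(13 - 124) = (-2 + 3)*(-111) = 1*(-111) = -111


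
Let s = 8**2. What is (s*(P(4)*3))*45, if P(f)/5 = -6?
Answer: -259200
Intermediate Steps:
s = 64
P(f) = -30 (P(f) = 5*(-6) = -30)
(s*(P(4)*3))*45 = (64*(-30*3))*45 = (64*(-90))*45 = -5760*45 = -259200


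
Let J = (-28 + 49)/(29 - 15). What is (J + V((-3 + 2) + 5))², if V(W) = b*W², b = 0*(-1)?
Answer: 9/4 ≈ 2.2500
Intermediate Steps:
b = 0
V(W) = 0 (V(W) = 0*W² = 0)
J = 3/2 (J = 21/14 = 21*(1/14) = 3/2 ≈ 1.5000)
(J + V((-3 + 2) + 5))² = (3/2 + 0)² = (3/2)² = 9/4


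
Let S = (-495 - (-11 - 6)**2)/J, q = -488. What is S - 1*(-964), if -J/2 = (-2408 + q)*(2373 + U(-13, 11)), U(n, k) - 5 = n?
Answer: 825309271/856130 ≈ 964.00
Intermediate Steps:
U(n, k) = 5 + n
J = 13698080 (J = -2*(-2408 - 488)*(2373 + (5 - 13)) = -(-5792)*(2373 - 8) = -(-5792)*2365 = -2*(-6849040) = 13698080)
S = -49/856130 (S = (-495 - (-11 - 6)**2)/13698080 = (-495 - 1*(-17)**2)*(1/13698080) = (-495 - 1*289)*(1/13698080) = (-495 - 289)*(1/13698080) = -784*1/13698080 = -49/856130 ≈ -5.7234e-5)
S - 1*(-964) = -49/856130 - 1*(-964) = -49/856130 + 964 = 825309271/856130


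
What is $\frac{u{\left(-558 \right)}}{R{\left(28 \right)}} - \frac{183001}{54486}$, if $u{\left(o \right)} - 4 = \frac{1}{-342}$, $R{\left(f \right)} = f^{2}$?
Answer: $- \frac{2721844987}{811623456} \approx -3.3536$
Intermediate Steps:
$u{\left(o \right)} = \frac{1367}{342}$ ($u{\left(o \right)} = 4 + \frac{1}{-342} = 4 - \frac{1}{342} = \frac{1367}{342}$)
$\frac{u{\left(-558 \right)}}{R{\left(28 \right)}} - \frac{183001}{54486} = \frac{1367}{342 \cdot 28^{2}} - \frac{183001}{54486} = \frac{1367}{342 \cdot 784} - \frac{183001}{54486} = \frac{1367}{342} \cdot \frac{1}{784} - \frac{183001}{54486} = \frac{1367}{268128} - \frac{183001}{54486} = - \frac{2721844987}{811623456}$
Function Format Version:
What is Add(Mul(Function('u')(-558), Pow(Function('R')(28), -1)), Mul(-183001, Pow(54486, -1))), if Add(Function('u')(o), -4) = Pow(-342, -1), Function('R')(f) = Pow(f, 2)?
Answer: Rational(-2721844987, 811623456) ≈ -3.3536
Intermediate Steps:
Function('u')(o) = Rational(1367, 342) (Function('u')(o) = Add(4, Pow(-342, -1)) = Add(4, Rational(-1, 342)) = Rational(1367, 342))
Add(Mul(Function('u')(-558), Pow(Function('R')(28), -1)), Mul(-183001, Pow(54486, -1))) = Add(Mul(Rational(1367, 342), Pow(Pow(28, 2), -1)), Mul(-183001, Pow(54486, -1))) = Add(Mul(Rational(1367, 342), Pow(784, -1)), Mul(-183001, Rational(1, 54486))) = Add(Mul(Rational(1367, 342), Rational(1, 784)), Rational(-183001, 54486)) = Add(Rational(1367, 268128), Rational(-183001, 54486)) = Rational(-2721844987, 811623456)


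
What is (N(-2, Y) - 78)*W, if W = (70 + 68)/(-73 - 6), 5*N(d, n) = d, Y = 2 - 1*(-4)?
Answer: 54096/395 ≈ 136.95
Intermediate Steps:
Y = 6 (Y = 2 + 4 = 6)
N(d, n) = d/5
W = -138/79 (W = 138/(-79) = 138*(-1/79) = -138/79 ≈ -1.7468)
(N(-2, Y) - 78)*W = ((1/5)*(-2) - 78)*(-138/79) = (-2/5 - 78)*(-138/79) = -392/5*(-138/79) = 54096/395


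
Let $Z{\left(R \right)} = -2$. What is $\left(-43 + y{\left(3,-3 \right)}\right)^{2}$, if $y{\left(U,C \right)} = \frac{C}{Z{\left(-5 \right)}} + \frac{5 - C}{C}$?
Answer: $\frac{70225}{36} \approx 1950.7$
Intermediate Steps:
$y{\left(U,C \right)} = - \frac{C}{2} + \frac{5 - C}{C}$ ($y{\left(U,C \right)} = \frac{C}{-2} + \frac{5 - C}{C} = C \left(- \frac{1}{2}\right) + \frac{5 - C}{C} = - \frac{C}{2} + \frac{5 - C}{C}$)
$\left(-43 + y{\left(3,-3 \right)}\right)^{2} = \left(-43 - \left(- \frac{1}{2} + \frac{5}{3}\right)\right)^{2} = \left(-43 + \left(-1 + 5 \left(- \frac{1}{3}\right) + \frac{3}{2}\right)\right)^{2} = \left(-43 - \frac{7}{6}\right)^{2} = \left(- \frac{265}{6}\right)^{2} = \frac{70225}{36}$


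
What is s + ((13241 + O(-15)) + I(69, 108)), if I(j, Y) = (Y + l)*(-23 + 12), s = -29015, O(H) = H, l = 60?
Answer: -17637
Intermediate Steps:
I(j, Y) = -660 - 11*Y (I(j, Y) = (Y + 60)*(-23 + 12) = (60 + Y)*(-11) = -660 - 11*Y)
s + ((13241 + O(-15)) + I(69, 108)) = -29015 + ((13241 - 15) + (-660 - 11*108)) = -29015 + (13226 + (-660 - 1188)) = -29015 + (13226 - 1848) = -29015 + 11378 = -17637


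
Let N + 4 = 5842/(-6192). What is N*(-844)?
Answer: 3229355/774 ≈ 4172.3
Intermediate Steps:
N = -15305/3096 (N = -4 + 5842/(-6192) = -4 + 5842*(-1/6192) = -4 - 2921/3096 = -15305/3096 ≈ -4.9435)
N*(-844) = -15305/3096*(-844) = 3229355/774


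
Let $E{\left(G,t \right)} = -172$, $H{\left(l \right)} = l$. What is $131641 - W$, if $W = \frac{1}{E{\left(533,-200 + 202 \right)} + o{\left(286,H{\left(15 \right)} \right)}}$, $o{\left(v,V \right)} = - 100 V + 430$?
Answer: $\frac{163498123}{1242} \approx 1.3164 \cdot 10^{5}$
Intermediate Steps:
$o{\left(v,V \right)} = 430 - 100 V$
$W = - \frac{1}{1242}$ ($W = \frac{1}{-172 + \left(430 - 1500\right)} = \frac{1}{-172 - 1070} = \frac{1}{-1242} = - \frac{1}{1242} \approx -0.00080515$)
$131641 - W = 131641 - - \frac{1}{1242} = 131641 + \frac{1}{1242} = \frac{163498123}{1242}$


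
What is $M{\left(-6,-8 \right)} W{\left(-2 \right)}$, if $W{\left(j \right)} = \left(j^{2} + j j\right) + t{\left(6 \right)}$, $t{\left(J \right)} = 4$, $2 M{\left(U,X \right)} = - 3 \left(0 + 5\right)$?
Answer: $-90$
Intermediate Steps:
$M{\left(U,X \right)} = - \frac{15}{2}$ ($M{\left(U,X \right)} = \frac{\left(-3\right) \left(0 + 5\right)}{2} = \frac{\left(-3\right) 5}{2} = \frac{1}{2} \left(-15\right) = - \frac{15}{2}$)
$W{\left(j \right)} = 4 + 2 j^{2}$ ($W{\left(j \right)} = \left(j^{2} + j j\right) + 4 = \left(j^{2} + j^{2}\right) + 4 = 2 j^{2} + 4 = 4 + 2 j^{2}$)
$M{\left(-6,-8 \right)} W{\left(-2 \right)} = - \frac{15 \left(4 + 2 \left(-2\right)^{2}\right)}{2} = - \frac{15 \left(4 + 2 \cdot 4\right)}{2} = - \frac{15 \left(4 + 8\right)}{2} = \left(- \frac{15}{2}\right) 12 = -90$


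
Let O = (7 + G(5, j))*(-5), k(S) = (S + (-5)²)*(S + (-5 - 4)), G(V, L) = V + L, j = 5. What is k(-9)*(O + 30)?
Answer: 15840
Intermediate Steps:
G(V, L) = L + V
k(S) = (-9 + S)*(25 + S) (k(S) = (S + 25)*(S - 9) = (25 + S)*(-9 + S) = (-9 + S)*(25 + S))
O = -85 (O = (7 + (5 + 5))*(-5) = (7 + 10)*(-5) = 17*(-5) = -85)
k(-9)*(O + 30) = (-225 + (-9)² + 16*(-9))*(-85 + 30) = (-225 + 81 - 144)*(-55) = -288*(-55) = 15840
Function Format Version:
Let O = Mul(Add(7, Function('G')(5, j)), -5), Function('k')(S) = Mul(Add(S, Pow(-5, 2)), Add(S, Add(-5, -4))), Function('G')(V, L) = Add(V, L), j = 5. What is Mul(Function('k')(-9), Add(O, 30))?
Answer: 15840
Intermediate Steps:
Function('G')(V, L) = Add(L, V)
Function('k')(S) = Mul(Add(-9, S), Add(25, S)) (Function('k')(S) = Mul(Add(S, 25), Add(S, -9)) = Mul(Add(25, S), Add(-9, S)) = Mul(Add(-9, S), Add(25, S)))
O = -85 (O = Mul(Add(7, Add(5, 5)), -5) = Mul(Add(7, 10), -5) = Mul(17, -5) = -85)
Mul(Function('k')(-9), Add(O, 30)) = Mul(Add(-225, Pow(-9, 2), Mul(16, -9)), Add(-85, 30)) = Mul(Add(-225, 81, -144), -55) = Mul(-288, -55) = 15840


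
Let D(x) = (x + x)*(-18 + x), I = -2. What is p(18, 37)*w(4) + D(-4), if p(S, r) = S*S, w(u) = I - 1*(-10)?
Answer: 2768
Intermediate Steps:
w(u) = 8 (w(u) = -2 - 1*(-10) = -2 + 10 = 8)
p(S, r) = S²
D(x) = 2*x*(-18 + x) (D(x) = (2*x)*(-18 + x) = 2*x*(-18 + x))
p(18, 37)*w(4) + D(-4) = 18²*8 + 2*(-4)*(-18 - 4) = 324*8 + 2*(-4)*(-22) = 2592 + 176 = 2768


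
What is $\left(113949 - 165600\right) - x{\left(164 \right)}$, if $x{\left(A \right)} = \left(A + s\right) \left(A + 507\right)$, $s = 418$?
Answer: $-442173$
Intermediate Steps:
$x{\left(A \right)} = \left(418 + A\right) \left(507 + A\right)$ ($x{\left(A \right)} = \left(A + 418\right) \left(A + 507\right) = \left(418 + A\right) \left(507 + A\right)$)
$\left(113949 - 165600\right) - x{\left(164 \right)} = \left(113949 - 165600\right) - \left(211926 + 164^{2} + 925 \cdot 164\right) = \left(113949 - 165600\right) - \left(211926 + 26896 + 151700\right) = -51651 - 390522 = -442173$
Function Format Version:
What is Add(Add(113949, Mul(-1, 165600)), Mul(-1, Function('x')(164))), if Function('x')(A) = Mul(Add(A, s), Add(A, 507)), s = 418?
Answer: -442173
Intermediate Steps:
Function('x')(A) = Mul(Add(418, A), Add(507, A)) (Function('x')(A) = Mul(Add(A, 418), Add(A, 507)) = Mul(Add(418, A), Add(507, A)))
Add(Add(113949, Mul(-1, 165600)), Mul(-1, Function('x')(164))) = Add(Add(113949, Mul(-1, 165600)), Mul(-1, Add(211926, Pow(164, 2), Mul(925, 164)))) = Add(Add(113949, -165600), Mul(-1, Add(211926, 26896, 151700))) = Add(-51651, Mul(-1, 390522)) = Add(-51651, -390522) = -442173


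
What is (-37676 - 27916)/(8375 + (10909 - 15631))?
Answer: -65592/3653 ≈ -17.956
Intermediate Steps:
(-37676 - 27916)/(8375 + (10909 - 15631)) = -65592/(8375 - 4722) = -65592/3653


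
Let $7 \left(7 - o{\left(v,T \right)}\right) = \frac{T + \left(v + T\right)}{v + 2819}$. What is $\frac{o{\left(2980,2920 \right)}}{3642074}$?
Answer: $\frac{13111}{7040129042} \approx 1.8623 \cdot 10^{-6}$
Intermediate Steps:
$o{\left(v,T \right)} = 7 - \frac{v + 2 T}{7 \left(2819 + v\right)}$ ($o{\left(v,T \right)} = 7 - \frac{\left(T + \left(v + T\right)\right) \frac{1}{v + 2819}}{7} = 7 - \frac{\left(T + \left(T + v\right)\right) \frac{1}{2819 + v}}{7} = 7 - \frac{\left(v + 2 T\right) \frac{1}{2819 + v}}{7} = 7 - \frac{\frac{1}{2819 + v} \left(v + 2 T\right)}{7} = 7 - \frac{v + 2 T}{7 \left(2819 + v\right)}$)
$\frac{o{\left(2980,2920 \right)}}{3642074} = \frac{\frac{1}{7} \frac{1}{2819 + 2980} \left(138131 - 5840 + 48 \cdot 2980\right)}{3642074} = \frac{138131 - 5840 + 143040}{7 \cdot 5799} \cdot \frac{1}{3642074} = \frac{1}{7} \cdot \frac{1}{5799} \cdot 275331 \cdot \frac{1}{3642074} = \frac{13111}{1933} \cdot \frac{1}{3642074} = \frac{13111}{7040129042}$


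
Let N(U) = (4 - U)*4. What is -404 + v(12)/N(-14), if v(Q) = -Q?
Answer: -2425/6 ≈ -404.17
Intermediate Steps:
N(U) = 16 - 4*U
-404 + v(12)/N(-14) = -404 + (-1*12)/(16 - 4*(-14)) = -404 - 12/(16 + 56) = -404 - 12/72 = -404 - 12*1/72 = -404 - 1/6 = -2425/6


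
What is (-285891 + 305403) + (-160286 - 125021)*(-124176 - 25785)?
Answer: 42784942539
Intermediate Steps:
(-285891 + 305403) + (-160286 - 125021)*(-124176 - 25785) = 19512 - 285307*(-149961) = 19512 + 42784923027 = 42784942539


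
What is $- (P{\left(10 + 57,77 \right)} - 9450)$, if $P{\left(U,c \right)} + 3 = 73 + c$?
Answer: $9303$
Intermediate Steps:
$P{\left(U,c \right)} = 70 + c$ ($P{\left(U,c \right)} = -3 + \left(73 + c\right) = 70 + c$)
$- (P{\left(10 + 57,77 \right)} - 9450) = - (\left(70 + 77\right) - 9450) = - (147 - 9450) = \left(-1\right) \left(-9303\right) = 9303$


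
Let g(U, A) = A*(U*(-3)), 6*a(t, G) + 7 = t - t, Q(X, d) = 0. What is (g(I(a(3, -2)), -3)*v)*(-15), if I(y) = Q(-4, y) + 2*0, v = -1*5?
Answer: 0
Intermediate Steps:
a(t, G) = -7/6 (a(t, G) = -7/6 + (t - t)/6 = -7/6 + (⅙)*0 = -7/6 + 0 = -7/6)
v = -5
I(y) = 0 (I(y) = 0 + 2*0 = 0 + 0 = 0)
g(U, A) = -3*A*U (g(U, A) = A*(-3*U) = -3*A*U)
(g(I(a(3, -2)), -3)*v)*(-15) = (-3*(-3)*0*(-5))*(-15) = (0*(-5))*(-15) = 0*(-15) = 0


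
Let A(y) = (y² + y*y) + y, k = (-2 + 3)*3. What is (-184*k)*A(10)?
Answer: -115920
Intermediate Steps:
k = 3 (k = 1*3 = 3)
A(y) = y + 2*y² (A(y) = (y² + y²) + y = 2*y² + y = y + 2*y²)
(-184*k)*A(10) = (-184*3)*(10*(1 + 2*10)) = -5520*(1 + 20) = -5520*21 = -552*210 = -115920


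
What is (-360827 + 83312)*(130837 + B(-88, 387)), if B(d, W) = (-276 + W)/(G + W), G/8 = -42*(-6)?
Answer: -3231522615790/89 ≈ -3.6309e+10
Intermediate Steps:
G = 2016 (G = 8*(-42*(-6)) = 8*252 = 2016)
B(d, W) = (-276 + W)/(2016 + W)
(-360827 + 83312)*(130837 + B(-88, 387)) = (-360827 + 83312)*(130837 + (-276 + 387)/(2016 + 387)) = -277515*(130837 + 111/2403) = -277515*(130837 + (1/2403)*111) = -277515*(130837 + 37/801) = -277515*104800474/801 = -3231522615790/89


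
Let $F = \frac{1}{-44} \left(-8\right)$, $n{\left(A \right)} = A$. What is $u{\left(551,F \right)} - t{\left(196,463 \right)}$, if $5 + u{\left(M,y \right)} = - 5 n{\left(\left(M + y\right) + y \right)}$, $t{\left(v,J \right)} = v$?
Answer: $- \frac{32536}{11} \approx -2957.8$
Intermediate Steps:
$F = \frac{2}{11}$ ($F = \left(- \frac{1}{44}\right) \left(-8\right) = \frac{2}{11} \approx 0.18182$)
$u{\left(M,y \right)} = -5 - 10 y - 5 M$ ($u{\left(M,y \right)} = -5 - 5 \left(\left(M + y\right) + y\right) = -5 - 5 \left(M + 2 y\right) = -5 - \left(5 M + 10 y\right) = -5 - 10 y - 5 M$)
$u{\left(551,F \right)} - t{\left(196,463 \right)} = \left(-5 - \frac{20}{11} - 2755\right) - 196 = - \frac{30380}{11} - 196 = - \frac{32536}{11}$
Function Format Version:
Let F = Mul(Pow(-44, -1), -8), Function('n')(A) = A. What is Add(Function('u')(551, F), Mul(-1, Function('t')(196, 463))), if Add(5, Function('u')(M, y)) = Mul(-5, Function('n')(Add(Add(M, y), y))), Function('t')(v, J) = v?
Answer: Rational(-32536, 11) ≈ -2957.8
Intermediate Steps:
F = Rational(2, 11) (F = Mul(Rational(-1, 44), -8) = Rational(2, 11) ≈ 0.18182)
Function('u')(M, y) = Add(-5, Mul(-10, y), Mul(-5, M)) (Function('u')(M, y) = Add(-5, Mul(-5, Add(Add(M, y), y))) = Add(-5, Mul(-5, Add(M, Mul(2, y)))) = Add(-5, Add(Mul(-10, y), Mul(-5, M))) = Add(-5, Mul(-10, y), Mul(-5, M)))
Add(Function('u')(551, F), Mul(-1, Function('t')(196, 463))) = Add(Add(-5, Mul(-10, Rational(2, 11)), Mul(-5, 551)), Mul(-1, 196)) = Add(Add(-5, Rational(-20, 11), -2755), -196) = Add(Rational(-30380, 11), -196) = Rational(-32536, 11)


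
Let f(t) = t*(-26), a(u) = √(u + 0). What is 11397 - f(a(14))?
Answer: 11397 + 26*√14 ≈ 11494.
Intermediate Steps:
a(u) = √u
f(t) = -26*t
11397 - f(a(14)) = 11397 - (-26)*√14 = 11397 + 26*√14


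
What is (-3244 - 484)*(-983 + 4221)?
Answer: -12071264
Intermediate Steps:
(-3244 - 484)*(-983 + 4221) = -3728*3238 = -12071264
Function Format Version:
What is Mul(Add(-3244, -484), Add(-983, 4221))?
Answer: -12071264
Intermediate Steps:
Mul(Add(-3244, -484), Add(-983, 4221)) = Mul(-3728, 3238) = -12071264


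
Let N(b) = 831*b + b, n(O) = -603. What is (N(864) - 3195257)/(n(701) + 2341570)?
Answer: -2476409/2340967 ≈ -1.0579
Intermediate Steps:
N(b) = 832*b
(N(864) - 3195257)/(n(701) + 2341570) = (832*864 - 3195257)/(-603 + 2341570) = (718848 - 3195257)/2340967 = -2476409*1/2340967 = -2476409/2340967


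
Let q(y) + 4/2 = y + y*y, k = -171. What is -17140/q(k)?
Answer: -4285/7267 ≈ -0.58965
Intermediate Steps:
q(y) = -2 + y + y² (q(y) = -2 + (y + y*y) = -2 + (y + y²) = -2 + y + y²)
-17140/q(k) = -17140/(-2 - 171 + (-171)²) = -17140/(-2 - 171 + 29241) = -17140/29068 = -17140*1/29068 = -4285/7267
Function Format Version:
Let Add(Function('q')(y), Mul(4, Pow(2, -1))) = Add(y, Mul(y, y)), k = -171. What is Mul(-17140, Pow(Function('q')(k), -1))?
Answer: Rational(-4285, 7267) ≈ -0.58965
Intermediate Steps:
Function('q')(y) = Add(-2, y, Pow(y, 2)) (Function('q')(y) = Add(-2, Add(y, Mul(y, y))) = Add(-2, Add(y, Pow(y, 2))) = Add(-2, y, Pow(y, 2)))
Mul(-17140, Pow(Function('q')(k), -1)) = Mul(-17140, Pow(Add(-2, -171, Pow(-171, 2)), -1)) = Mul(-17140, Pow(Add(-2, -171, 29241), -1)) = Mul(-17140, Pow(29068, -1)) = Mul(-17140, Rational(1, 29068)) = Rational(-4285, 7267)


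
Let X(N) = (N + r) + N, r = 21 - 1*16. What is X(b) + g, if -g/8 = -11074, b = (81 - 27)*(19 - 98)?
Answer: 80065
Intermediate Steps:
b = -4266 (b = 54*(-79) = -4266)
r = 5 (r = 21 - 16 = 5)
X(N) = 5 + 2*N (X(N) = (N + 5) + N = (5 + N) + N = 5 + 2*N)
g = 88592 (g = -8*(-11074) = 88592)
X(b) + g = (5 + 2*(-4266)) + 88592 = (5 - 8532) + 88592 = -8527 + 88592 = 80065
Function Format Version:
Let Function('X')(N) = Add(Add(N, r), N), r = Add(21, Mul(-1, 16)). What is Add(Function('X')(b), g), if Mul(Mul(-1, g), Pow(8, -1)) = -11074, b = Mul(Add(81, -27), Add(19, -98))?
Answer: 80065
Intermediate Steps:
b = -4266 (b = Mul(54, -79) = -4266)
r = 5 (r = Add(21, -16) = 5)
Function('X')(N) = Add(5, Mul(2, N)) (Function('X')(N) = Add(Add(N, 5), N) = Add(Add(5, N), N) = Add(5, Mul(2, N)))
g = 88592 (g = Mul(-8, -11074) = 88592)
Add(Function('X')(b), g) = Add(Add(5, Mul(2, -4266)), 88592) = Add(Add(5, -8532), 88592) = Add(-8527, 88592) = 80065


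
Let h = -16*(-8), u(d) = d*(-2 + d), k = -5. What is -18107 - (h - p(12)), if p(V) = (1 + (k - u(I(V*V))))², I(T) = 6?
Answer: -17451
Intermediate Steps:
p(V) = 784 (p(V) = (1 + (-5 - 6*(-2 + 6)))² = (1 + (-5 - 6*4))² = (1 + (-5 - 1*24))² = (1 + (-5 - 24))² = (1 - 29)² = (-28)² = 784)
h = 128
-18107 - (h - p(12)) = -18107 - (128 - 1*784) = -18107 - (128 - 784) = -18107 - 1*(-656) = -18107 + 656 = -17451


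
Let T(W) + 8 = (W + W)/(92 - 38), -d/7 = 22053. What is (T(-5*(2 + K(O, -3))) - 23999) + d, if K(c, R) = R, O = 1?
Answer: -4816201/27 ≈ -1.7838e+5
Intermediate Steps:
d = -154371 (d = -7*22053 = -154371)
T(W) = -8 + W/27 (T(W) = -8 + (W + W)/(92 - 38) = -8 + (2*W)/54 = -8 + (2*W)*(1/54) = -8 + W/27)
(T(-5*(2 + K(O, -3))) - 23999) + d = ((-8 + (-5*(2 - 3))/27) - 23999) - 154371 = ((-8 + (-5*(-1))/27) - 23999) - 154371 = ((-8 + (1/27)*5) - 23999) - 154371 = ((-8 + 5/27) - 23999) - 154371 = (-211/27 - 23999) - 154371 = -648184/27 - 154371 = -4816201/27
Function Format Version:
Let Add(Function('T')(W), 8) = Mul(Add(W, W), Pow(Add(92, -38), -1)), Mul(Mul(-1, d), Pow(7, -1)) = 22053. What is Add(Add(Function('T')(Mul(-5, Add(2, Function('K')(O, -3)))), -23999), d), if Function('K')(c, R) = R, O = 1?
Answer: Rational(-4816201, 27) ≈ -1.7838e+5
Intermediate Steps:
d = -154371 (d = Mul(-7, 22053) = -154371)
Function('T')(W) = Add(-8, Mul(Rational(1, 27), W)) (Function('T')(W) = Add(-8, Mul(Add(W, W), Pow(Add(92, -38), -1))) = Add(-8, Mul(Mul(2, W), Pow(54, -1))) = Add(-8, Mul(Mul(2, W), Rational(1, 54))) = Add(-8, Mul(Rational(1, 27), W)))
Add(Add(Function('T')(Mul(-5, Add(2, Function('K')(O, -3)))), -23999), d) = Add(Add(Add(-8, Mul(Rational(1, 27), Mul(-5, Add(2, -3)))), -23999), -154371) = Add(Add(Add(-8, Mul(Rational(1, 27), Mul(-5, -1))), -23999), -154371) = Add(Add(Add(-8, Mul(Rational(1, 27), 5)), -23999), -154371) = Add(Add(Add(-8, Rational(5, 27)), -23999), -154371) = Add(Add(Rational(-211, 27), -23999), -154371) = Add(Rational(-648184, 27), -154371) = Rational(-4816201, 27)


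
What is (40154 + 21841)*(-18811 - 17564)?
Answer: -2255068125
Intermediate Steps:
(40154 + 21841)*(-18811 - 17564) = 61995*(-36375) = -2255068125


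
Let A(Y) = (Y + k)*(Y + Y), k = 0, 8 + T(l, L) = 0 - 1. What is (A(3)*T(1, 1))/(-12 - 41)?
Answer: 162/53 ≈ 3.0566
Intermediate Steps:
T(l, L) = -9 (T(l, L) = -8 + (0 - 1) = -8 - 1 = -9)
A(Y) = 2*Y² (A(Y) = (Y + 0)*(Y + Y) = Y*(2*Y) = 2*Y²)
(A(3)*T(1, 1))/(-12 - 41) = ((2*3²)*(-9))/(-12 - 41) = ((2*9)*(-9))/(-53) = (18*(-9))*(-1/53) = -162*(-1/53) = 162/53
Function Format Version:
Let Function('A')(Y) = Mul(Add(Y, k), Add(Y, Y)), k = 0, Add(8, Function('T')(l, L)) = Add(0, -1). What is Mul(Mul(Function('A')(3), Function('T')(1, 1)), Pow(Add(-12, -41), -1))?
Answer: Rational(162, 53) ≈ 3.0566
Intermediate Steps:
Function('T')(l, L) = -9 (Function('T')(l, L) = Add(-8, Add(0, -1)) = Add(-8, -1) = -9)
Function('A')(Y) = Mul(2, Pow(Y, 2)) (Function('A')(Y) = Mul(Add(Y, 0), Add(Y, Y)) = Mul(Y, Mul(2, Y)) = Mul(2, Pow(Y, 2)))
Mul(Mul(Function('A')(3), Function('T')(1, 1)), Pow(Add(-12, -41), -1)) = Mul(Mul(Mul(2, Pow(3, 2)), -9), Pow(Add(-12, -41), -1)) = Mul(Mul(Mul(2, 9), -9), Pow(-53, -1)) = Mul(Mul(18, -9), Rational(-1, 53)) = Mul(-162, Rational(-1, 53)) = Rational(162, 53)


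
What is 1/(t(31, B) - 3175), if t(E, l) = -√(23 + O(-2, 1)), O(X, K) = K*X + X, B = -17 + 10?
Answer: -3175/10080606 + √19/10080606 ≈ -0.00031453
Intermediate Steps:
B = -7
O(X, K) = X + K*X
t(E, l) = -√19 (t(E, l) = -√(23 - 2*(1 + 1)) = -√(23 - 2*2) = -√(23 - 4) = -√19)
1/(t(31, B) - 3175) = 1/(-√19 - 3175) = 1/(-3175 - √19)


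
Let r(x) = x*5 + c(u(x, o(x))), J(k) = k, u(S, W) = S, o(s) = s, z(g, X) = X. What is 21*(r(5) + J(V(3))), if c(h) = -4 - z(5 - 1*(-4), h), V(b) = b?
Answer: 399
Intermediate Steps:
c(h) = -4 - h
r(x) = -4 + 4*x (r(x) = x*5 + (-4 - x) = 5*x + (-4 - x) = -4 + 4*x)
21*(r(5) + J(V(3))) = 21*((-4 + 4*5) + 3) = 21*((-4 + 20) + 3) = 21*(16 + 3) = 21*19 = 399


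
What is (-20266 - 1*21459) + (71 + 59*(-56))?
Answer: -44958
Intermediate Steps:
(-20266 - 1*21459) + (71 + 59*(-56)) = (-20266 - 21459) + (71 - 3304) = -41725 - 3233 = -44958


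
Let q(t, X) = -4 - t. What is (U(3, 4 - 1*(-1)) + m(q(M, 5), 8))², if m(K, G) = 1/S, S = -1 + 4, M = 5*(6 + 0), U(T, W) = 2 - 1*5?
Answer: 64/9 ≈ 7.1111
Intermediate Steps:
U(T, W) = -3 (U(T, W) = 2 - 5 = -3)
M = 30 (M = 5*6 = 30)
S = 3
m(K, G) = ⅓ (m(K, G) = 1/3 = ⅓)
(U(3, 4 - 1*(-1)) + m(q(M, 5), 8))² = (-3 + ⅓)² = (-8/3)² = 64/9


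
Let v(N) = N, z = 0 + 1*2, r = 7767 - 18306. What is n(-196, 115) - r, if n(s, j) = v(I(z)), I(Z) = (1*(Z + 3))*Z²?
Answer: 10559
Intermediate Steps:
r = -10539
z = 2 (z = 0 + 2 = 2)
I(Z) = Z²*(3 + Z) (I(Z) = (1*(3 + Z))*Z² = (3 + Z)*Z² = Z²*(3 + Z))
n(s, j) = 20 (n(s, j) = 2²*(3 + 2) = 4*5 = 20)
n(-196, 115) - r = 20 - 1*(-10539) = 20 + 10539 = 10559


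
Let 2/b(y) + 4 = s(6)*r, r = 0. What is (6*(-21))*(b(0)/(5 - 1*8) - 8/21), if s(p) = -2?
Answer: 27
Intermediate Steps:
b(y) = -1/2 (b(y) = 2/(-4 - 2*0) = 2/(-4 + 0) = 2/(-4) = 2*(-1/4) = -1/2)
(6*(-21))*(b(0)/(5 - 1*8) - 8/21) = (6*(-21))*(-1/(2*(5 - 1*8)) - 8/21) = -126*(-1/(2*(5 - 8)) - 8*1/21) = -126*(-1/2/(-3) - 8/21) = -126*(-1/2*(-1/3) - 8/21) = -126*(1/6 - 8/21) = -126*(-3/14) = 27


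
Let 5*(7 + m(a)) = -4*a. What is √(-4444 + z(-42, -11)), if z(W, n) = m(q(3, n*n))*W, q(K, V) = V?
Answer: I*√2110/5 ≈ 9.187*I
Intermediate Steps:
m(a) = -7 - 4*a/5 (m(a) = -7 + (-4*a)/5 = -7 - 4*a/5)
z(W, n) = W*(-7 - 4*n²/5) (z(W, n) = (-7 - 4*n*n/5)*W = (-7 - 4*n²/5)*W = W*(-7 - 4*n²/5))
√(-4444 + z(-42, -11)) = √(-4444 - ⅕*(-42)*(35 + 4*(-11)²)) = √(-4444 - ⅕*(-42)*(35 + 4*121)) = √(-4444 - ⅕*(-42)*(35 + 484)) = √(-4444 - ⅕*(-42)*519) = √(-4444 + 21798/5) = √(-422/5) = I*√2110/5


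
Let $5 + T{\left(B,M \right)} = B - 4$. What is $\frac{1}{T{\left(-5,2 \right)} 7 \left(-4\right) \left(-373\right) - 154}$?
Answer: $- \frac{1}{146370} \approx -6.832 \cdot 10^{-6}$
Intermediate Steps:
$T{\left(B,M \right)} = -9 + B$ ($T{\left(B,M \right)} = -5 + \left(B - 4\right) = -5 + \left(-4 + B\right) = -9 + B$)
$\frac{1}{T{\left(-5,2 \right)} 7 \left(-4\right) \left(-373\right) - 154} = \frac{1}{\left(-9 - 5\right) 7 \left(-4\right) \left(-373\right) - 154} = \frac{1}{\left(-14\right) 7 \left(-4\right) \left(-373\right) - 154} = \frac{1}{\left(-98\right) \left(-4\right) \left(-373\right) - 154} = \frac{1}{392 \left(-373\right) - 154} = \frac{1}{-146216 - 154} = \frac{1}{-146370} = - \frac{1}{146370}$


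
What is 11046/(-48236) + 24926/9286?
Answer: 274939345/111979874 ≈ 2.4553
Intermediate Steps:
11046/(-48236) + 24926/9286 = 11046*(-1/48236) + 24926*(1/9286) = -5523/24118 + 12463/4643 = 274939345/111979874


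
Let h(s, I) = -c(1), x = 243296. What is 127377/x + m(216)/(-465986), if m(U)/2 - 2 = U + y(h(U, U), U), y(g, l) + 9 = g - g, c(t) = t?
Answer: 29627100497/56686264928 ≈ 0.52265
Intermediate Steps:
h(s, I) = -1 (h(s, I) = -1*1 = -1)
y(g, l) = -9 (y(g, l) = -9 + (g - g) = -9 + 0 = -9)
m(U) = -14 + 2*U (m(U) = 4 + 2*(U - 9) = 4 + 2*(-9 + U) = 4 + (-18 + 2*U) = -14 + 2*U)
127377/x + m(216)/(-465986) = 127377/243296 + (-14 + 2*216)/(-465986) = 127377*(1/243296) + (-14 + 432)*(-1/465986) = 127377/243296 + 418*(-1/465986) = 127377/243296 - 209/232993 = 29627100497/56686264928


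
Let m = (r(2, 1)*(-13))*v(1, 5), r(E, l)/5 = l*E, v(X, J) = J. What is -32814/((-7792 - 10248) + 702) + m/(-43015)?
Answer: 142276391/74579407 ≈ 1.9077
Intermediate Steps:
r(E, l) = 5*E*l (r(E, l) = 5*(l*E) = 5*(E*l) = 5*E*l)
m = -650 (m = ((5*2*1)*(-13))*5 = (10*(-13))*5 = -130*5 = -650)
-32814/((-7792 - 10248) + 702) + m/(-43015) = -32814/((-7792 - 10248) + 702) - 650/(-43015) = -32814/(-18040 + 702) - 650*(-1/43015) = -32814/(-17338) + 130/8603 = -32814*(-1/17338) + 130/8603 = 16407/8669 + 130/8603 = 142276391/74579407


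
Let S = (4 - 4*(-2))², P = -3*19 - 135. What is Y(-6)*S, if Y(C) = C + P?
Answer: -28512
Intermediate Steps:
P = -192 (P = -57 - 135 = -192)
Y(C) = -192 + C (Y(C) = C - 192 = -192 + C)
S = 144 (S = (4 + 8)² = 12² = 144)
Y(-6)*S = (-192 - 6)*144 = -198*144 = -28512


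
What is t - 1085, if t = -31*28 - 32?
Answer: -1985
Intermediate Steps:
t = -900 (t = -868 - 32 = -900)
t - 1085 = -900 - 1085 = -1985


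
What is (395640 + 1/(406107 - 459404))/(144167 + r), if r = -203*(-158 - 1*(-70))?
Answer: 21086425079/8635766207 ≈ 2.4418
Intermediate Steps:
r = 17864 (r = -203*(-158 + 70) = -203*(-88) = 17864)
(395640 + 1/(406107 - 459404))/(144167 + r) = (395640 + 1/(406107 - 459404))/(144167 + 17864) = (395640 + 1/(-53297))/162031 = (395640 - 1/53297)*(1/162031) = (21086425079/53297)*(1/162031) = 21086425079/8635766207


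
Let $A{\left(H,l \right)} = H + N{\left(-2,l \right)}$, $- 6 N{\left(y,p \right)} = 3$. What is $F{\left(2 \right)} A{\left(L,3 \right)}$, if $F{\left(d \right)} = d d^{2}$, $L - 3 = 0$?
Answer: $20$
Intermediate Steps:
$L = 3$ ($L = 3 + 0 = 3$)
$N{\left(y,p \right)} = - \frac{1}{2}$ ($N{\left(y,p \right)} = \left(- \frac{1}{6}\right) 3 = - \frac{1}{2}$)
$F{\left(d \right)} = d^{3}$
$A{\left(H,l \right)} = - \frac{1}{2} + H$ ($A{\left(H,l \right)} = H - \frac{1}{2} = - \frac{1}{2} + H$)
$F{\left(2 \right)} A{\left(L,3 \right)} = 2^{3} \left(- \frac{1}{2} + 3\right) = 8 \cdot \frac{5}{2} = 20$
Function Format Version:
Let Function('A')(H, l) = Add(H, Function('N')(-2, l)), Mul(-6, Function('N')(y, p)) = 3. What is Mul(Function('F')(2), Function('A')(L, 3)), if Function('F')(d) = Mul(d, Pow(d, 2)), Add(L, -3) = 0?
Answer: 20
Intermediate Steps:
L = 3 (L = Add(3, 0) = 3)
Function('N')(y, p) = Rational(-1, 2) (Function('N')(y, p) = Mul(Rational(-1, 6), 3) = Rational(-1, 2))
Function('F')(d) = Pow(d, 3)
Function('A')(H, l) = Add(Rational(-1, 2), H) (Function('A')(H, l) = Add(H, Rational(-1, 2)) = Add(Rational(-1, 2), H))
Mul(Function('F')(2), Function('A')(L, 3)) = Mul(Pow(2, 3), Add(Rational(-1, 2), 3)) = Mul(8, Rational(5, 2)) = 20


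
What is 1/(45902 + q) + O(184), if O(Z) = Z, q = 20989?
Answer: 12307945/66891 ≈ 184.00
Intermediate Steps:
1/(45902 + q) + O(184) = 1/(45902 + 20989) + 184 = 1/66891 + 184 = 12307945/66891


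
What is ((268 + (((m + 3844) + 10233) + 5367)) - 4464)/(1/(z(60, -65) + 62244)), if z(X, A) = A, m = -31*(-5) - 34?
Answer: 955629051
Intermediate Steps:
m = 121 (m = 155 - 34 = 121)
((268 + (((m + 3844) + 10233) + 5367)) - 4464)/(1/(z(60, -65) + 62244)) = ((268 + (((121 + 3844) + 10233) + 5367)) - 4464)/(1/(-65 + 62244)) = ((268 + ((3965 + 10233) + 5367)) - 4464)/(1/62179) = ((268 + (14198 + 5367)) - 4464)/(1/62179) = ((268 + 19565) - 4464)*62179 = (19833 - 4464)*62179 = 15369*62179 = 955629051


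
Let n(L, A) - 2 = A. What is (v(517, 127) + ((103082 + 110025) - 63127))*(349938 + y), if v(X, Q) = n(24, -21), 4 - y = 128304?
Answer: 33237056118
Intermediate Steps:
n(L, A) = 2 + A
y = -128300 (y = 4 - 1*128304 = 4 - 128304 = -128300)
v(X, Q) = -19 (v(X, Q) = 2 - 21 = -19)
(v(517, 127) + ((103082 + 110025) - 63127))*(349938 + y) = (-19 + ((103082 + 110025) - 63127))*(349938 - 128300) = (-19 + (213107 - 63127))*221638 = (-19 + 149980)*221638 = 149961*221638 = 33237056118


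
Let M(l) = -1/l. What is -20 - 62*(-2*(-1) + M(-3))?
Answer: -494/3 ≈ -164.67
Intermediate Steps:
-20 - 62*(-2*(-1) + M(-3)) = -20 - 62*(-2*(-1) - 1/(-3)) = -20 - 62*(2 - 1*(-⅓)) = -20 - 62*(2 + ⅓) = -20 - 62*7/3 = -20 - 434/3 = -494/3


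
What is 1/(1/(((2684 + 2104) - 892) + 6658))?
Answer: 10554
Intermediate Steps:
1/(1/(((2684 + 2104) - 892) + 6658)) = 1/(1/((4788 - 892) + 6658)) = 1/(1/(3896 + 6658)) = 1/(1/10554) = 10554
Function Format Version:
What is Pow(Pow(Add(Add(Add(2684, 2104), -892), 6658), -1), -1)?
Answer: 10554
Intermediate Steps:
Pow(Pow(Add(Add(Add(2684, 2104), -892), 6658), -1), -1) = Pow(Pow(Add(Add(4788, -892), 6658), -1), -1) = Pow(Pow(Add(3896, 6658), -1), -1) = Pow(Pow(10554, -1), -1) = Pow(Rational(1, 10554), -1) = 10554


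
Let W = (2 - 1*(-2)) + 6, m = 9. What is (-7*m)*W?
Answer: -630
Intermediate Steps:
W = 10 (W = (2 + 2) + 6 = 4 + 6 = 10)
(-7*m)*W = -7*9*10 = -63*10 = -630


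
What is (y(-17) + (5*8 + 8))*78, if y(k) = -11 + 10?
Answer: 3666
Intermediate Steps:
y(k) = -1
(y(-17) + (5*8 + 8))*78 = (-1 + (5*8 + 8))*78 = (-1 + (40 + 8))*78 = (-1 + 48)*78 = 47*78 = 3666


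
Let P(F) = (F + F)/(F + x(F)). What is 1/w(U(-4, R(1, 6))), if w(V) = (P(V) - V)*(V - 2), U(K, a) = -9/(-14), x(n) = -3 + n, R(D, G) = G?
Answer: 392/741 ≈ 0.52901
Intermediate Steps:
P(F) = 2*F/(-3 + 2*F) (P(F) = (F + F)/(F + (-3 + F)) = (2*F)/(-3 + 2*F) = 2*F/(-3 + 2*F))
U(K, a) = 9/14 (U(K, a) = -9*(-1/14) = 9/14)
w(V) = (-2 + V)*(-V + 2*V/(-3 + 2*V)) (w(V) = (2*V/(-3 + 2*V) - V)*(V - 2) = (-V + 2*V/(-3 + 2*V))*(-2 + V) = (-2 + V)*(-V + 2*V/(-3 + 2*V)))
1/w(U(-4, R(1, 6))) = 1/(9*(-10 - 2*(9/14)**2 + 9*(9/14))/(14*(-3 + 2*(9/14)))) = 1/(9*(-10 - 2*81/196 + 81/14)/(14*(-3 + 9/7))) = 1/(9*(-10 - 81/98 + 81/14)/(14*(-12/7))) = 1/((9/14)*(-7/12)*(-247/49)) = 1/(741/392) = 392/741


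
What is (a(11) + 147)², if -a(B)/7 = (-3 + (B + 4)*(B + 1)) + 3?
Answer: 1238769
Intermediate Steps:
a(B) = -7*(1 + B)*(4 + B) (a(B) = -7*((-3 + (B + 4)*(B + 1)) + 3) = -7*((-3 + (4 + B)*(1 + B)) + 3) = -7*((-3 + (1 + B)*(4 + B)) + 3) = -7*(1 + B)*(4 + B))
(a(11) + 147)² = ((-28 - 35*11 - 7*11²) + 147)² = ((-28 - 385 - 7*121) + 147)² = ((-28 - 385 - 847) + 147)² = (-1260 + 147)² = (-1113)² = 1238769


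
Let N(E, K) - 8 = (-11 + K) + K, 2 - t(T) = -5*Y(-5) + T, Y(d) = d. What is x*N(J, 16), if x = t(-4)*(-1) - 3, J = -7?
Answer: 464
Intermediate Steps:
t(T) = -23 - T (t(T) = 2 - (-5*(-5) + T) = 2 - (25 + T) = 2 + (-25 - T) = -23 - T)
N(E, K) = -3 + 2*K (N(E, K) = 8 + ((-11 + K) + K) = 8 + (-11 + 2*K) = -3 + 2*K)
x = 16 (x = (-23 - 1*(-4))*(-1) - 3 = (-23 + 4)*(-1) - 3 = -19*(-1) - 3 = 19 - 3 = 16)
x*N(J, 16) = 16*(-3 + 2*16) = 16*(-3 + 32) = 16*29 = 464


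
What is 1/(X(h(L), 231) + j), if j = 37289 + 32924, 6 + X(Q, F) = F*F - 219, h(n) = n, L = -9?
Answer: 1/123349 ≈ 8.1071e-6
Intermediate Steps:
X(Q, F) = -225 + F² (X(Q, F) = -6 + (F*F - 219) = -6 + (F² - 219) = -6 + (-219 + F²) = -225 + F²)
j = 70213
1/(X(h(L), 231) + j) = 1/((-225 + 231²) + 70213) = 1/((-225 + 53361) + 70213) = 1/(53136 + 70213) = 1/123349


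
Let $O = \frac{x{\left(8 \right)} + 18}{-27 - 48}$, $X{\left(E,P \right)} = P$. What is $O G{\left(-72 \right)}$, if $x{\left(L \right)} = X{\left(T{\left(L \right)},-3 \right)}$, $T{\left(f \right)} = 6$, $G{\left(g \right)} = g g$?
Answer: $- \frac{5184}{5} \approx -1036.8$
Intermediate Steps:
$G{\left(g \right)} = g^{2}$
$x{\left(L \right)} = -3$
$O = - \frac{1}{5}$ ($O = \frac{-3 + 18}{-27 - 48} = \frac{15}{-75} = 15 \left(- \frac{1}{75}\right) = - \frac{1}{5} \approx -0.2$)
$O G{\left(-72 \right)} = - \frac{\left(-72\right)^{2}}{5} = \left(- \frac{1}{5}\right) 5184 = - \frac{5184}{5}$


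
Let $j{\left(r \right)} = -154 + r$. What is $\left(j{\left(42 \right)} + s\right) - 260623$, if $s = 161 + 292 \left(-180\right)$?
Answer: $-313134$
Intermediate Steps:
$s = -52399$ ($s = 161 - 52560 = -52399$)
$\left(j{\left(42 \right)} + s\right) - 260623 = \left(\left(-154 + 42\right) - 52399\right) - 260623 = \left(-112 - 52399\right) - 260623 = -52511 - 260623 = -313134$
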